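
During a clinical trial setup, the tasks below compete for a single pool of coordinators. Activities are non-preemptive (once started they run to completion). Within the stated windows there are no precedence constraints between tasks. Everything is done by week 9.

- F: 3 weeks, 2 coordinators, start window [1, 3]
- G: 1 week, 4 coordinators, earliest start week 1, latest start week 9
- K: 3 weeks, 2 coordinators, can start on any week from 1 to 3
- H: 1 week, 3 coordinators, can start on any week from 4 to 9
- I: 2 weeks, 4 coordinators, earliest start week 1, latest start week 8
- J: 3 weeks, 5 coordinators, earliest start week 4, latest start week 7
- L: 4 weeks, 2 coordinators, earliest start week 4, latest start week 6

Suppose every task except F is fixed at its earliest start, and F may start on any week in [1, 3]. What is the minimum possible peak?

F@1: w1:12  w2:8  w3:4  w4:10  w5:7  w6:7  w7:2  w8:0  w9:0 → peak 12
F@2: w1:10  w2:8  w3:4  w4:12  w5:7  w6:7  w7:2  w8:0  w9:0 → peak 12
F@3: w1:10  w2:6  w3:4  w4:12  w5:9  w6:7  w7:2  w8:0  w9:0 → peak 12
Best is F@1, peak 12.

12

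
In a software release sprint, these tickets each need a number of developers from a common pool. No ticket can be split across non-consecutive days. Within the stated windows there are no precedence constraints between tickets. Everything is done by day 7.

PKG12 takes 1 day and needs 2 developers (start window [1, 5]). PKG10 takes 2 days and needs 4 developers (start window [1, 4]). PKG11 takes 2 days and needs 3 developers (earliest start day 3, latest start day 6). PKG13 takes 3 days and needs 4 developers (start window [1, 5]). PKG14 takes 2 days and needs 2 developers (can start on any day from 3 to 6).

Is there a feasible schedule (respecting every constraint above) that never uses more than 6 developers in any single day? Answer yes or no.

yes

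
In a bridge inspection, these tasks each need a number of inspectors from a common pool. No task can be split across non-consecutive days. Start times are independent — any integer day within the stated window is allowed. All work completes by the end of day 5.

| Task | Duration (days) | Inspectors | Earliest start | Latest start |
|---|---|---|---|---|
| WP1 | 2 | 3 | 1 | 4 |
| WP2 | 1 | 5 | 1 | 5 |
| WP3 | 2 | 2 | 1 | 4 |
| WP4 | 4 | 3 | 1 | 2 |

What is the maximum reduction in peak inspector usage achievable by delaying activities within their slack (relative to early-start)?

7

Early-start peak: d1:13  d2:8  d3:3  d4:3  d5:0 ⇒ 13.
Leveled (WP1@1, WP2@5, WP3@3, WP4@1): d1:6  d2:6  d3:5  d4:5  d5:5 ⇒ 6.
Reduction 13 − 6 = 7.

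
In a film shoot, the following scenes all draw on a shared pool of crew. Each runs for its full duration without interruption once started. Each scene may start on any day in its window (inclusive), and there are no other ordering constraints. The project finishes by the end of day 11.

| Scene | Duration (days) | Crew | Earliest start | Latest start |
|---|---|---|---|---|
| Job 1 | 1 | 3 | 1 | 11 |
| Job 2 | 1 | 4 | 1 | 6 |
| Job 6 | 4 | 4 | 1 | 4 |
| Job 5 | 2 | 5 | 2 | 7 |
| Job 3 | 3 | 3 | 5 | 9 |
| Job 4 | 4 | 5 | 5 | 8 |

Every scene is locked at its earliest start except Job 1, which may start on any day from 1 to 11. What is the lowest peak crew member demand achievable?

9

Job 1@1: d1:11  d2:9  d3:9  d4:4  d5:8  d6:8  d7:8  d8:5  d9:0  d10:0  d11:0 → peak 11
Job 1@2: d1:8  d2:12  d3:9  d4:4  d5:8  d6:8  d7:8  d8:5  d9:0  d10:0  d11:0 → peak 12
Job 1@3: d1:8  d2:9  d3:12  d4:4  d5:8  d6:8  d7:8  d8:5  d9:0  d10:0  d11:0 → peak 12
Job 1@4: d1:8  d2:9  d3:9  d4:7  d5:8  d6:8  d7:8  d8:5  d9:0  d10:0  d11:0 → peak 9
Job 1@5: d1:8  d2:9  d3:9  d4:4  d5:11  d6:8  d7:8  d8:5  d9:0  d10:0  d11:0 → peak 11
Job 1@6: d1:8  d2:9  d3:9  d4:4  d5:8  d6:11  d7:8  d8:5  d9:0  d10:0  d11:0 → peak 11
Job 1@7: d1:8  d2:9  d3:9  d4:4  d5:8  d6:8  d7:11  d8:5  d9:0  d10:0  d11:0 → peak 11
Job 1@8: d1:8  d2:9  d3:9  d4:4  d5:8  d6:8  d7:8  d8:8  d9:0  d10:0  d11:0 → peak 9
Job 1@9: d1:8  d2:9  d3:9  d4:4  d5:8  d6:8  d7:8  d8:5  d9:3  d10:0  d11:0 → peak 9
Job 1@10: d1:8  d2:9  d3:9  d4:4  d5:8  d6:8  d7:8  d8:5  d9:0  d10:3  d11:0 → peak 9
Job 1@11: d1:8  d2:9  d3:9  d4:4  d5:8  d6:8  d7:8  d8:5  d9:0  d10:0  d11:3 → peak 9
Best is Job 1@4, peak 9.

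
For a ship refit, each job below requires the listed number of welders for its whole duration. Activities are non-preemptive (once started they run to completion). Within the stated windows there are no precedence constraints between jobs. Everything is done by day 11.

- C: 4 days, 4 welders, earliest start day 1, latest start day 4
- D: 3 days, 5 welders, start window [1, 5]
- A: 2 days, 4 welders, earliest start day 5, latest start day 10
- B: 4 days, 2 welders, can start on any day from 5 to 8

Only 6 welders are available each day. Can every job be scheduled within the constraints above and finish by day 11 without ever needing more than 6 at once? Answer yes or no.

yes

Schedule C@1, D@5, A@8, B@8: d1:4  d2:4  d3:4  d4:4  d5:5  d6:5  d7:5  d8:6  d9:6  d10:2  d11:2 — peak 6 ≤ 6.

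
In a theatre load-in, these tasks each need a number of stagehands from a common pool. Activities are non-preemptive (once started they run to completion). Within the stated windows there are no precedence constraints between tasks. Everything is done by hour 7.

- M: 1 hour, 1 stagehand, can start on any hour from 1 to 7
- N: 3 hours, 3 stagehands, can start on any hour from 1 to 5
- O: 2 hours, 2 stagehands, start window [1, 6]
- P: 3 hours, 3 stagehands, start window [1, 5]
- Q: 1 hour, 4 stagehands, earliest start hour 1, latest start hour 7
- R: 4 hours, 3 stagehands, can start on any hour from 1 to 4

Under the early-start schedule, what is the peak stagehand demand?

Early-start schedule: M@1, N@1, O@1, P@1, Q@1, R@1.
Load per hour: hour 1: 16, hour 2: 11, hour 3: 9, hour 4: 3, hour 5: 0, hour 6: 0, hour 7: 0.
Peak is 16.

16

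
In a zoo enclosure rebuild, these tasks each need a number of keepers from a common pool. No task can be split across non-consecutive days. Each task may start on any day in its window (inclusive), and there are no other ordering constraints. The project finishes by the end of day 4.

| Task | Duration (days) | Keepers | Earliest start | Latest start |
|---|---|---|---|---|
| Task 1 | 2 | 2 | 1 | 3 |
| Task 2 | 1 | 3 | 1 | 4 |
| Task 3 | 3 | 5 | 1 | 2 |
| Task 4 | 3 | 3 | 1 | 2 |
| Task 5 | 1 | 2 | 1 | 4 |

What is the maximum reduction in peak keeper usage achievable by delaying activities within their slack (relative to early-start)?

Early-start peak: d1:15  d2:10  d3:8  d4:0 ⇒ 15.
Leveled (Task 1@1, Task 2@1, Task 3@1, Task 4@2, Task 5@3): d1:10  d2:10  d3:10  d4:3 ⇒ 10.
Reduction 15 − 10 = 5.

5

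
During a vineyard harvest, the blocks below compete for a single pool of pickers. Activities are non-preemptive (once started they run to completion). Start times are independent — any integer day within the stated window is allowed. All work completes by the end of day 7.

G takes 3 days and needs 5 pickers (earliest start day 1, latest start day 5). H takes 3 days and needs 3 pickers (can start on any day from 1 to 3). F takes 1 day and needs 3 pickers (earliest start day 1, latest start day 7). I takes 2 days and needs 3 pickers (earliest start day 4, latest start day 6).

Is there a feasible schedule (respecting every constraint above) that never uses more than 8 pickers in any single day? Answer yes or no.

yes

Schedule G@1, H@1, F@4, I@4: d1:8  d2:8  d3:8  d4:6  d5:3  d6:0  d7:0 — peak 8 ≤ 8.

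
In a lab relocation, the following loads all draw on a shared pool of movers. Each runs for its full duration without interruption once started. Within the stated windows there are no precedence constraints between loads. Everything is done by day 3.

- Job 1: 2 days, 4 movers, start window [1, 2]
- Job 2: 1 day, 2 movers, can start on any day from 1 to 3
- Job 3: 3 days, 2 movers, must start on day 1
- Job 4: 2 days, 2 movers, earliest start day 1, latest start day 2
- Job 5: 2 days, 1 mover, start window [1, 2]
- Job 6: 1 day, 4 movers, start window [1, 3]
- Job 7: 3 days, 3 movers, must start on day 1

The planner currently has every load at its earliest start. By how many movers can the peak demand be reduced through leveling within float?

6

Early-start peak: d1:18  d2:12  d3:5 ⇒ 18.
Leveled (Job 1@1, Job 2@1, Job 3@1, Job 4@2, Job 5@1, Job 6@3, Job 7@1): d1:12  d2:12  d3:11 ⇒ 12.
Reduction 18 − 12 = 6.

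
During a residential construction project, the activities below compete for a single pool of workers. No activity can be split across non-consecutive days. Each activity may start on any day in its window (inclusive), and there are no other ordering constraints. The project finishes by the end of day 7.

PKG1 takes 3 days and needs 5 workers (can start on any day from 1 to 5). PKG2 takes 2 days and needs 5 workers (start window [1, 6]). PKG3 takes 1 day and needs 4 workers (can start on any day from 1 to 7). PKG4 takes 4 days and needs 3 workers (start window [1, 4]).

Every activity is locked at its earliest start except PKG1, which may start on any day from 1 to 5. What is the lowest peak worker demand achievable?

PKG1@1: d1:17  d2:13  d3:8  d4:3  d5:0  d6:0  d7:0 → peak 17
PKG1@2: d1:12  d2:13  d3:8  d4:8  d5:0  d6:0  d7:0 → peak 13
PKG1@3: d1:12  d2:8  d3:8  d4:8  d5:5  d6:0  d7:0 → peak 12
PKG1@4: d1:12  d2:8  d3:3  d4:8  d5:5  d6:5  d7:0 → peak 12
PKG1@5: d1:12  d2:8  d3:3  d4:3  d5:5  d6:5  d7:5 → peak 12
Best is PKG1@3, peak 12.

12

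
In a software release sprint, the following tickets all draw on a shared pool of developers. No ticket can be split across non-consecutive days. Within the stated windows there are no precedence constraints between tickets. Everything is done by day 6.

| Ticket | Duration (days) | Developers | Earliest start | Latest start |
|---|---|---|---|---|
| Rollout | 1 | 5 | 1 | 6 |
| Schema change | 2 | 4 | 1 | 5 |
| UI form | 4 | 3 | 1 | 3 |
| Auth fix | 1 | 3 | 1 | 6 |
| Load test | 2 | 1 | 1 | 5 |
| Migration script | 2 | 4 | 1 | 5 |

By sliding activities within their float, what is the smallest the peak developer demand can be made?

Early-start (Rollout@1, Schema change@1, UI form@1, Auth fix@1, Load test@1, Migration script@1) gives peak 20: d1:20  d2:12  d3:3  d4:3  d5:0  d6:0.
Shift Schema change→2, UI form→3, Auth fix→4, Migration script→5.
Schedule Rollout@1, Schema change@2, UI form@3, Auth fix@4, Load test@1, Migration script@5: d1:6  d2:5  d3:7  d4:6  d5:7  d6:7 — peak 7.
Total developer-days = 38 over 6 days ⇒ peak ≥ ⌈38/6⌉ = 7, so 7 is optimal.

7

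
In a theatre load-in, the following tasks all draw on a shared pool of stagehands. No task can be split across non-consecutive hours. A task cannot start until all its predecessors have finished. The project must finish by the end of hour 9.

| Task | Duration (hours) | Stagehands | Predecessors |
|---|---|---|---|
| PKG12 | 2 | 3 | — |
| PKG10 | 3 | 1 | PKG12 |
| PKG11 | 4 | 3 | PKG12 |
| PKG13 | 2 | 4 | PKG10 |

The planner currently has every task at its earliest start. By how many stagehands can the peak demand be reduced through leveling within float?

3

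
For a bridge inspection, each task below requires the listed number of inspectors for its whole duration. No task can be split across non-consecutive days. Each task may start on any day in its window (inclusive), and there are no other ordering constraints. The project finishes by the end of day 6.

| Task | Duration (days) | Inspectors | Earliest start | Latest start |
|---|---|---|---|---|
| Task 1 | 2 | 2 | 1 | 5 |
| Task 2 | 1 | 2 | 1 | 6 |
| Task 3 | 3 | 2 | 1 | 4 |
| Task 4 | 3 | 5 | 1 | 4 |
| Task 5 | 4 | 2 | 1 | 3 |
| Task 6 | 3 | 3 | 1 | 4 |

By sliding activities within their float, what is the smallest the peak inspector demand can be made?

Early-start (Task 1@1, Task 2@1, Task 3@1, Task 4@1, Task 5@1, Task 6@1) gives peak 16: d1:16  d2:14  d3:12  d4:2  d5:0  d6:0.
Shift Task 4→4, Task 5→2.
Schedule Task 1@1, Task 2@1, Task 3@1, Task 4@4, Task 5@2, Task 6@1: d1:9  d2:9  d3:7  d4:7  d5:7  d6:5 — peak 9.

9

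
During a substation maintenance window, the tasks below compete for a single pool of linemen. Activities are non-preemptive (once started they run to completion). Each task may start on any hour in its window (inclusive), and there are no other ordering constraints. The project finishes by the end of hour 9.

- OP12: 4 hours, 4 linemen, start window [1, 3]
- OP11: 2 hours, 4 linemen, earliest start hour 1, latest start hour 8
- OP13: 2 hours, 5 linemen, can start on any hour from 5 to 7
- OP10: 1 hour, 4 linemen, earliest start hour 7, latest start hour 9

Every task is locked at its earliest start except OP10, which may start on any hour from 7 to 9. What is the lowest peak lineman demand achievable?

8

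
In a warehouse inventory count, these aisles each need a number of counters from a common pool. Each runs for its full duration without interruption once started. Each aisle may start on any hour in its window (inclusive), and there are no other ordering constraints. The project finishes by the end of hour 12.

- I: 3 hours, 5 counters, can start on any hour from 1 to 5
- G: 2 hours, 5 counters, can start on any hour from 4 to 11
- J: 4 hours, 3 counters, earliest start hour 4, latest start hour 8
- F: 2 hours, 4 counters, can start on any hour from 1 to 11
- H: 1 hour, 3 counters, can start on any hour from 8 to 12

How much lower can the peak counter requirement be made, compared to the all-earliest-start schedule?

4

Early-start peak: h1:9  h2:9  h3:5  h4:8  h5:8  h6:3  h7:3  h8:3  h9:0  h10:0  h11:0  h12:0 ⇒ 9.
Leveled (I@1, G@4, J@6, F@10, H@12): h1:5  h2:5  h3:5  h4:5  h5:5  h6:3  h7:3  h8:3  h9:3  h10:4  h11:4  h12:3 ⇒ 5.
Reduction 9 − 5 = 4.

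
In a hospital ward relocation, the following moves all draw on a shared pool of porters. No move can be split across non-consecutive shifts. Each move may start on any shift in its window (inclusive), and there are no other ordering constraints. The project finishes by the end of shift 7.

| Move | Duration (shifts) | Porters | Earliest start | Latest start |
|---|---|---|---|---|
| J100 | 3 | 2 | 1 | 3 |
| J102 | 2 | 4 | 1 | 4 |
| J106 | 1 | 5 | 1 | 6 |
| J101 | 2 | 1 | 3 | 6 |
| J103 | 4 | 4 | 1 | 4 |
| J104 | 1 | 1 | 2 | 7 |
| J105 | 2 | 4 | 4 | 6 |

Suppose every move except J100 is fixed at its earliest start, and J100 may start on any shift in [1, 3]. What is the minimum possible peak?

13

J100@1: s1:15  s2:11  s3:7  s4:9  s5:4  s6:0  s7:0 → peak 15
J100@2: s1:13  s2:11  s3:7  s4:11  s5:4  s6:0  s7:0 → peak 13
J100@3: s1:13  s2:9  s3:7  s4:11  s5:6  s6:0  s7:0 → peak 13
Best is J100@2, peak 13.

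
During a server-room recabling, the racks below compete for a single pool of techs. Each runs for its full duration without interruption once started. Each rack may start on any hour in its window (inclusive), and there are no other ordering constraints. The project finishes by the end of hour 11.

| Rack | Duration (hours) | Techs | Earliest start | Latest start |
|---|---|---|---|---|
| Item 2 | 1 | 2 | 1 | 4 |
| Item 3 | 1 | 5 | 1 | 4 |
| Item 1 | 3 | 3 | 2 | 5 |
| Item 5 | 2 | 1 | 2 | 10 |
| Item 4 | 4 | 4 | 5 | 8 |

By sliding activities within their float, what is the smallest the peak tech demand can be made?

Early-start (Item 2@1, Item 3@1, Item 1@2, Item 5@2, Item 4@5) gives peak 7: h1:7  h2:4  h3:4  h4:3  h5:4  h6:4  h7:4  h8:4  h9:0  h10:0  h11:0.
Shift Item 3→2, Item 1→3, Item 5→3, Item 4→6.
Schedule Item 2@1, Item 3@2, Item 1@3, Item 5@3, Item 4@6: h1:2  h2:5  h3:4  h4:4  h5:3  h6:4  h7:4  h8:4  h9:4  h10:0  h11:0 — peak 5.

5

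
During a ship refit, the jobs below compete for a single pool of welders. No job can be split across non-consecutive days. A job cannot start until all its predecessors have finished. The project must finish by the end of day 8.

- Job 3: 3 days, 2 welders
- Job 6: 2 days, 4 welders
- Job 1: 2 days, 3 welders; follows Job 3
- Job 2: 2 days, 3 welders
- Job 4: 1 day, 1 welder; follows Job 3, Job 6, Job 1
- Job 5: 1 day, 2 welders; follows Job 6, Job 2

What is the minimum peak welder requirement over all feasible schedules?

Early-start (Job 3@1, Job 6@1, Job 1@4, Job 2@1, Job 4@6, Job 5@3) gives peak 9: d1:9  d2:9  d3:4  d4:3  d5:3  d6:1  d7:0  d8:0.
Shift Job 6→4, Job 1→6, Job 4→8, Job 5→6.
Schedule Job 3@1, Job 6@4, Job 1@6, Job 2@1, Job 4@8, Job 5@6: d1:5  d2:5  d3:2  d4:4  d5:4  d6:5  d7:3  d8:1 — peak 5.

5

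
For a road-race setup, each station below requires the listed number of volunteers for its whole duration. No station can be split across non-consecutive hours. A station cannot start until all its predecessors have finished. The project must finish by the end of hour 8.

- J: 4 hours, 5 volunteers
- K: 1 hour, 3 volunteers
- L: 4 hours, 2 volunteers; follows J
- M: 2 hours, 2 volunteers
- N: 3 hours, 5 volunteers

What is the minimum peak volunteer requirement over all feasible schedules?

7

Early-start (J@1, K@1, L@5, M@1, N@1) gives peak 15: h1:15  h2:12  h3:10  h4:5  h5:2  h6:2  h7:2  h8:2.
Shift K→5, N→6.
Schedule J@1, K@5, L@5, M@1, N@6: h1:7  h2:7  h3:5  h4:5  h5:5  h6:7  h7:7  h8:7 — peak 7.
Total volunteer-hours = 50 over 8 hours ⇒ peak ≥ ⌈50/8⌉ = 7, so 7 is optimal.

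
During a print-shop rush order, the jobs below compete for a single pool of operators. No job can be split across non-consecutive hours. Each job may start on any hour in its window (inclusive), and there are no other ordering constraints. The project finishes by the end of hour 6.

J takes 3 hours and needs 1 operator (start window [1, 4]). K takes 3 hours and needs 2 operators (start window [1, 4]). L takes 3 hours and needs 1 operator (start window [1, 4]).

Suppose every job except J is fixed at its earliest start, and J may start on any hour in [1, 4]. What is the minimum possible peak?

J@1: h1:4  h2:4  h3:4  h4:0  h5:0  h6:0 → peak 4
J@2: h1:3  h2:4  h3:4  h4:1  h5:0  h6:0 → peak 4
J@3: h1:3  h2:3  h3:4  h4:1  h5:1  h6:0 → peak 4
J@4: h1:3  h2:3  h3:3  h4:1  h5:1  h6:1 → peak 3
Best is J@4, peak 3.

3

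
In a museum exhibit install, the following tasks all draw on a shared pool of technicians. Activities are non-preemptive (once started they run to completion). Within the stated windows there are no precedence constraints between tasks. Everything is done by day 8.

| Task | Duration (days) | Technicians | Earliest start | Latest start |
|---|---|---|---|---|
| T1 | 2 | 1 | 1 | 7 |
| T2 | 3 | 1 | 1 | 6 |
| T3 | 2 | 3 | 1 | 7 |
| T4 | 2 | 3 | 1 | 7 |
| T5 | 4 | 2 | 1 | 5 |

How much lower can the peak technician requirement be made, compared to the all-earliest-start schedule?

6

Early-start peak: d1:10  d2:10  d3:3  d4:2  d5:0  d6:0  d7:0  d8:0 ⇒ 10.
Leveled (T1@1, T2@1, T3@5, T4@7, T5@1): d1:4  d2:4  d3:3  d4:2  d5:3  d6:3  d7:3  d8:3 ⇒ 4.
Reduction 10 − 4 = 6.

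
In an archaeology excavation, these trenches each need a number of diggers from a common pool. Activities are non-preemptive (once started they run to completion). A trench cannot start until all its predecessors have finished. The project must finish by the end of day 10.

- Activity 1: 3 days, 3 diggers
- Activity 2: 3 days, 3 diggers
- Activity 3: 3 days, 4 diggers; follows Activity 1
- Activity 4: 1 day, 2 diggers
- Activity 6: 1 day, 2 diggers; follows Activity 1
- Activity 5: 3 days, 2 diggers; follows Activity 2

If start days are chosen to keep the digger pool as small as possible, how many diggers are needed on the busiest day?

Early-start (Activity 1@1, Activity 2@1, Activity 3@4, Activity 4@1, Activity 6@4, Activity 5@4) gives peak 8: d1:8  d2:6  d3:6  d4:8  d5:6  d6:6  d7:0  d8:0  d9:0  d10:0.
Shift Activity 1→4, Activity 3→7, Activity 6→10.
Schedule Activity 1@4, Activity 2@1, Activity 3@7, Activity 4@1, Activity 6@10, Activity 5@4: d1:5  d2:3  d3:3  d4:5  d5:5  d6:5  d7:4  d8:4  d9:4  d10:2 — peak 5.

5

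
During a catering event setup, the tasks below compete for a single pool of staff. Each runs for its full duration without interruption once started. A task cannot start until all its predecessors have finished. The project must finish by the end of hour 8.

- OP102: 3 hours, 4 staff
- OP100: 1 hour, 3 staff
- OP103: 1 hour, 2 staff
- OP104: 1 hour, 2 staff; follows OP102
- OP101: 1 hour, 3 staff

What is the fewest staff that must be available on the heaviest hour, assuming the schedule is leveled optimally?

Early-start (OP102@1, OP100@1, OP103@1, OP104@4, OP101@1) gives peak 12: h1:12  h2:4  h3:4  h4:2  h5:0  h6:0  h7:0  h8:0.
Shift OP100→4, OP103→5, OP104→5, OP101→6.
Schedule OP102@1, OP100@4, OP103@5, OP104@5, OP101@6: h1:4  h2:4  h3:4  h4:3  h5:4  h6:3  h7:0  h8:0 — peak 4.

4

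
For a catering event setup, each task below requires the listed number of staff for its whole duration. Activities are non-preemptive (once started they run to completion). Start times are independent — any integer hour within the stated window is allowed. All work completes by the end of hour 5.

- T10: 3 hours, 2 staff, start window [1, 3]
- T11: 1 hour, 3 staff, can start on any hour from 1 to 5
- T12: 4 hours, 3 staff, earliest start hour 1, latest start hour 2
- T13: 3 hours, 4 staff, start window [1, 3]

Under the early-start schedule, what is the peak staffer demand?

12

Early-start schedule: T10@1, T11@1, T12@1, T13@1.
Load per hour: hour 1: 12, hour 2: 9, hour 3: 9, hour 4: 3, hour 5: 0.
Peak is 12.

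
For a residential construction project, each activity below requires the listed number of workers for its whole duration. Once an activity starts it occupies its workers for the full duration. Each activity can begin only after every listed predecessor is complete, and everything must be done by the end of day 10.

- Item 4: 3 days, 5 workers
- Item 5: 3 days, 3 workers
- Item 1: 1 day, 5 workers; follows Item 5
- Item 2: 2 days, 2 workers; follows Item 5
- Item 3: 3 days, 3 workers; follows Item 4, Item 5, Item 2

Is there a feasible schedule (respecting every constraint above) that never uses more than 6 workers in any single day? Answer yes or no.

The minimum achievable peak is 7; 6 < 7, so no feasible schedule stays within the cap.

no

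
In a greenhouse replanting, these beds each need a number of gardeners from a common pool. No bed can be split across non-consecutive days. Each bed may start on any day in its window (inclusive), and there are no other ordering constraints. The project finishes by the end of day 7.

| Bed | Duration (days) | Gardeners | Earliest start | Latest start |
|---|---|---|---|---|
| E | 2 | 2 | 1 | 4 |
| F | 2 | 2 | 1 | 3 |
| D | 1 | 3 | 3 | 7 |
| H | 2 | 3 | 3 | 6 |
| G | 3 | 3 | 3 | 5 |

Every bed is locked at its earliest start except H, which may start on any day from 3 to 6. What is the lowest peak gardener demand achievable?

H@3: d1:4  d2:4  d3:9  d4:6  d5:3  d6:0  d7:0 → peak 9
H@4: d1:4  d2:4  d3:6  d4:6  d5:6  d6:0  d7:0 → peak 6
H@5: d1:4  d2:4  d3:6  d4:3  d5:6  d6:3  d7:0 → peak 6
H@6: d1:4  d2:4  d3:6  d4:3  d5:3  d6:3  d7:3 → peak 6
Best is H@4, peak 6.

6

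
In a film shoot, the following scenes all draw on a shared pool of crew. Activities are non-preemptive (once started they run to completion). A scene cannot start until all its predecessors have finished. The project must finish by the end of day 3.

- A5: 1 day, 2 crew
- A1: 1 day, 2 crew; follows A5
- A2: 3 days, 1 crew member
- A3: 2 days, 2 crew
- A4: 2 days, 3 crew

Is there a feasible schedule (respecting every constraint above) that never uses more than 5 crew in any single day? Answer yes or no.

no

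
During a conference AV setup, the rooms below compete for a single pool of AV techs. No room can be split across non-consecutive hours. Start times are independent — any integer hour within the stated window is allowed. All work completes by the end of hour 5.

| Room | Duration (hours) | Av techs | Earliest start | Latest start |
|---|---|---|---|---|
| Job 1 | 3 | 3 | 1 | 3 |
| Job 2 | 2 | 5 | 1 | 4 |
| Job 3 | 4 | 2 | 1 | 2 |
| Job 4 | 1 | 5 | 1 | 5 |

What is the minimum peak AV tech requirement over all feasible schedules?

8

Early-start (Job 1@1, Job 2@1, Job 3@1, Job 4@1) gives peak 15: h1:15  h2:10  h3:5  h4:2  h5:0.
Shift Job 2→4, Job 3→2.
Schedule Job 1@1, Job 2@4, Job 3@2, Job 4@1: h1:8  h2:5  h3:5  h4:7  h5:7 — peak 8.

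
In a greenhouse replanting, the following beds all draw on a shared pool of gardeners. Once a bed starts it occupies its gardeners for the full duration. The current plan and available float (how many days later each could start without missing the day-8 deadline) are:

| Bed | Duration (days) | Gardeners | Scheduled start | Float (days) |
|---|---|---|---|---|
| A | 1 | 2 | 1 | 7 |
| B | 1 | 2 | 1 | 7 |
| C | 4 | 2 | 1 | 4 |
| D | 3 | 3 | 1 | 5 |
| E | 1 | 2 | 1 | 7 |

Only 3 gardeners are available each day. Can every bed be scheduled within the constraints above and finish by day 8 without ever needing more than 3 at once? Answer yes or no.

The minimum achievable peak is 4; 3 < 4, so no feasible schedule stays within the cap.

no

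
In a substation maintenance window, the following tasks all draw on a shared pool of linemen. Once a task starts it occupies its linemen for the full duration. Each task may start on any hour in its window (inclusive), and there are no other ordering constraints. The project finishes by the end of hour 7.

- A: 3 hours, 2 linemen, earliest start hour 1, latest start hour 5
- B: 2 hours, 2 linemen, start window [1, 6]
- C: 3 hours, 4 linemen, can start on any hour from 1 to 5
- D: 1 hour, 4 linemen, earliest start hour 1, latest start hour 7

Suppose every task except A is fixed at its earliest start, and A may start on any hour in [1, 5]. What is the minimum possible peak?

10

A@1: h1:12  h2:8  h3:6  h4:0  h5:0  h6:0  h7:0 → peak 12
A@2: h1:10  h2:8  h3:6  h4:2  h5:0  h6:0  h7:0 → peak 10
A@3: h1:10  h2:6  h3:6  h4:2  h5:2  h6:0  h7:0 → peak 10
A@4: h1:10  h2:6  h3:4  h4:2  h5:2  h6:2  h7:0 → peak 10
A@5: h1:10  h2:6  h3:4  h4:0  h5:2  h6:2  h7:2 → peak 10
Best is A@2, peak 10.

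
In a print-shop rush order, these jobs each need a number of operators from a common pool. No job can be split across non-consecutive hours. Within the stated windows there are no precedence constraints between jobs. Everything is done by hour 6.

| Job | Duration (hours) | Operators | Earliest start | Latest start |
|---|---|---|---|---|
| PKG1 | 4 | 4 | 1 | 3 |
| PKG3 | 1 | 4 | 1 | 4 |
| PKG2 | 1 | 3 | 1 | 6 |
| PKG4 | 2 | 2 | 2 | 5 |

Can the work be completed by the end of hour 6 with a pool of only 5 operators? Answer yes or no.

The minimum achievable peak is 6; 5 < 6, so no feasible schedule stays within the cap.

no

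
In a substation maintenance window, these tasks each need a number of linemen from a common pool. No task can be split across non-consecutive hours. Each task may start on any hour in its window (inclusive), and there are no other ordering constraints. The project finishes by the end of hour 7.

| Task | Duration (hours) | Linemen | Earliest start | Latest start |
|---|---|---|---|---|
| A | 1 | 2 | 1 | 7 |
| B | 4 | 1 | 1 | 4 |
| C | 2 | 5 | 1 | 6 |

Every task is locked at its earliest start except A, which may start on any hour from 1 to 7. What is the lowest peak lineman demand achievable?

6

A@1: h1:8  h2:6  h3:1  h4:1  h5:0  h6:0  h7:0 → peak 8
A@2: h1:6  h2:8  h3:1  h4:1  h5:0  h6:0  h7:0 → peak 8
A@3: h1:6  h2:6  h3:3  h4:1  h5:0  h6:0  h7:0 → peak 6
A@4: h1:6  h2:6  h3:1  h4:3  h5:0  h6:0  h7:0 → peak 6
A@5: h1:6  h2:6  h3:1  h4:1  h5:2  h6:0  h7:0 → peak 6
A@6: h1:6  h2:6  h3:1  h4:1  h5:0  h6:2  h7:0 → peak 6
A@7: h1:6  h2:6  h3:1  h4:1  h5:0  h6:0  h7:2 → peak 6
Best is A@3, peak 6.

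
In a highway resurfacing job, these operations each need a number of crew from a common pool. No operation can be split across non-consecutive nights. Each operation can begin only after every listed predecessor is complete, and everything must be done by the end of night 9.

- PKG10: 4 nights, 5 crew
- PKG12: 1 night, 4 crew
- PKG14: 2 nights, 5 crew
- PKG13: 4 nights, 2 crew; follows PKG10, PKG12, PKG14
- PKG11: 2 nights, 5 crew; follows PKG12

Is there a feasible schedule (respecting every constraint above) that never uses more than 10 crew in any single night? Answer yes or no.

yes

Schedule PKG10@1, PKG12@1, PKG14@2, PKG13@5, PKG11@4: n1:9  n2:10  n3:10  n4:10  n5:7  n6:2  n7:2  n8:2  n9:0 — peak 10 ≤ 10.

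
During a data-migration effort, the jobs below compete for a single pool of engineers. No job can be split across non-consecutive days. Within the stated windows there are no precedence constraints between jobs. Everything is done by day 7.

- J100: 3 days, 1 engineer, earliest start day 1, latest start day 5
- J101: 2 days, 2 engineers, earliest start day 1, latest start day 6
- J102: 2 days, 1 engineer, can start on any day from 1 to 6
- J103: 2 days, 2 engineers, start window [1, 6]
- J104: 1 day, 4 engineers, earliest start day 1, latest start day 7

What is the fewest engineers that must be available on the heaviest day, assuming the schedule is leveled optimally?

4

Early-start (J100@1, J101@1, J102@1, J103@1, J104@1) gives peak 10: d1:10  d2:6  d3:1  d4:0  d5:0  d6:0  d7:0.
Shift J103→3, J104→5.
Schedule J100@1, J101@1, J102@1, J103@3, J104@5: d1:4  d2:4  d3:3  d4:2  d5:4  d6:0  d7:0 — peak 4.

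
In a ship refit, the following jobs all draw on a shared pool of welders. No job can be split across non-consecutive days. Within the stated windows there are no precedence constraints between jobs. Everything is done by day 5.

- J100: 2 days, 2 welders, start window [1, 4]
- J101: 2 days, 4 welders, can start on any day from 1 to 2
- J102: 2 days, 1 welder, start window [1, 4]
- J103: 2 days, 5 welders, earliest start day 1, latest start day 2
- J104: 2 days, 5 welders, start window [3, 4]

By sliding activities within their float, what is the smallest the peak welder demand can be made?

Early-start (J100@1, J101@1, J102@1, J103@1, J104@3) gives peak 12: d1:12  d2:12  d3:5  d4:5  d5:0.
Shift J100→3, J102→3.
Schedule J100@3, J101@1, J102@3, J103@1, J104@3: d1:9  d2:9  d3:8  d4:8  d5:0 — peak 9.

9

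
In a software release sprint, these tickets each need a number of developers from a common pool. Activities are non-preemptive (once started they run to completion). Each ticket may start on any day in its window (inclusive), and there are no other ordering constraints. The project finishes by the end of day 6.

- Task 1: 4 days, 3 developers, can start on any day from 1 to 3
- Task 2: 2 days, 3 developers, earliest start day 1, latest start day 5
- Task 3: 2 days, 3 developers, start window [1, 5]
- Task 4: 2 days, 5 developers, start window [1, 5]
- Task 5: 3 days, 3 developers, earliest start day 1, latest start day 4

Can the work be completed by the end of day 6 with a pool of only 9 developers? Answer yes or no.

Schedule Task 1@1, Task 2@1, Task 3@1, Task 4@5, Task 5@3: d1:9  d2:9  d3:6  d4:6  d5:8  d6:5 — peak 9 ≤ 9.

yes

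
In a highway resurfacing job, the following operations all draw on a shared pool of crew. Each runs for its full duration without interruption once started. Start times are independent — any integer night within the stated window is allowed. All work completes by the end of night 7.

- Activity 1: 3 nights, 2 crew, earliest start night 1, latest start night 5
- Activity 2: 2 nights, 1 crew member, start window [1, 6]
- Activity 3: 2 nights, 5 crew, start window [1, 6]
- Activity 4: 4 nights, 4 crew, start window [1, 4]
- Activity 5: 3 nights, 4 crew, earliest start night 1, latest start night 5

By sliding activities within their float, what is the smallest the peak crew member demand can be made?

8

Early-start (Activity 1@1, Activity 2@1, Activity 3@1, Activity 4@1, Activity 5@1) gives peak 16: n1:16  n2:16  n3:10  n4:4  n5:0  n6:0  n7:0.
Shift Activity 4→3, Activity 5→4.
Schedule Activity 1@1, Activity 2@1, Activity 3@1, Activity 4@3, Activity 5@4: n1:8  n2:8  n3:6  n4:8  n5:8  n6:8  n7:0 — peak 8.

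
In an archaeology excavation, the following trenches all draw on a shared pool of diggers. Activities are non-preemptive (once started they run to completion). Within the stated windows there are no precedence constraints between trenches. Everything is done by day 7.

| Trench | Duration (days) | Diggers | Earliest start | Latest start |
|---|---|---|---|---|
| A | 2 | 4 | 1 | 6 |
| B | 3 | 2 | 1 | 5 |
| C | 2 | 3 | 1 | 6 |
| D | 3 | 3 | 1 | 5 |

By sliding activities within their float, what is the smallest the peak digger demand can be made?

5

Early-start (A@1, B@1, C@1, D@1) gives peak 12: d1:12  d2:12  d3:5  d4:0  d5:0  d6:0  d7:0.
Shift B→3, C→3, D→5.
Schedule A@1, B@3, C@3, D@5: d1:4  d2:4  d3:5  d4:5  d5:5  d6:3  d7:3 — peak 5.
Total digger-days = 29 over 7 days ⇒ peak ≥ ⌈29/7⌉ = 5, so 5 is optimal.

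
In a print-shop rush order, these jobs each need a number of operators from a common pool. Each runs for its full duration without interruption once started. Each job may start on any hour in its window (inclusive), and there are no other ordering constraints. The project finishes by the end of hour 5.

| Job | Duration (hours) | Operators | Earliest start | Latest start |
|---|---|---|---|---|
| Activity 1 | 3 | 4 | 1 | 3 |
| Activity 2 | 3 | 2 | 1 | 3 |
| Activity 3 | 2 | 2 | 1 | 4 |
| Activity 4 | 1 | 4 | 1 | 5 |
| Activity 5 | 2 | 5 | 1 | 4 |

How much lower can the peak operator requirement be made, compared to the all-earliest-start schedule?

9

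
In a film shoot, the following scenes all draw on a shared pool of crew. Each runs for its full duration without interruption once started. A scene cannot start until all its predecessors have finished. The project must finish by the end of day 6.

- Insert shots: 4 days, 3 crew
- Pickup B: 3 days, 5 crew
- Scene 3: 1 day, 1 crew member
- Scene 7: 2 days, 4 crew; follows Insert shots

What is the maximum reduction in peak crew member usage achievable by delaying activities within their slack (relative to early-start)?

Early-start peak: d1:9  d2:8  d3:8  d4:3  d5:4  d6:4 ⇒ 9.
Leveled (Insert shots@1, Pickup B@1, Scene 3@4, Scene 7@5): d1:8  d2:8  d3:8  d4:4  d5:4  d6:4 ⇒ 8.
Reduction 9 − 8 = 1.

1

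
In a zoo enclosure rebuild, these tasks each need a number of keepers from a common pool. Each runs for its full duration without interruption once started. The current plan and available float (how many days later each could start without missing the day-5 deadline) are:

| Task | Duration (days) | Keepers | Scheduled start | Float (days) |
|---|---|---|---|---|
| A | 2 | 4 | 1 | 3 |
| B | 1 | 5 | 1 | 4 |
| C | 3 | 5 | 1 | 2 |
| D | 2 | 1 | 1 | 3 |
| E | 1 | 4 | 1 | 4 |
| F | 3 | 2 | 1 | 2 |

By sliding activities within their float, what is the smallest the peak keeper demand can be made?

Early-start (A@1, B@1, C@1, D@1, E@1, F@1) gives peak 21: d1:21  d2:12  d3:7  d4:0  d5:0.
Shift C→2, D→3, E→5, F→3.
Schedule A@1, B@1, C@2, D@3, E@5, F@3: d1:9  d2:9  d3:8  d4:8  d5:6 — peak 9.

9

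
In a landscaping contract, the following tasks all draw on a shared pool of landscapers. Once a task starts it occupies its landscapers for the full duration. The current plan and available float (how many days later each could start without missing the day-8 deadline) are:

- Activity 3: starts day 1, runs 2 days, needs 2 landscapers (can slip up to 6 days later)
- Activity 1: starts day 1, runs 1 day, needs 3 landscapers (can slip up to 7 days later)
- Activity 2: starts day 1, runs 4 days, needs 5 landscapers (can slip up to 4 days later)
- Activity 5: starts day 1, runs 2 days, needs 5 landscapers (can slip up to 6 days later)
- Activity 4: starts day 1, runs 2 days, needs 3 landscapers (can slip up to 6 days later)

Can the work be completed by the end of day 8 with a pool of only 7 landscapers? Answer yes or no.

Schedule Activity 3@1, Activity 1@3, Activity 2@5, Activity 5@1, Activity 4@3: d1:7  d2:7  d3:6  d4:3  d5:5  d6:5  d7:5  d8:5 — peak 7 ≤ 7.

yes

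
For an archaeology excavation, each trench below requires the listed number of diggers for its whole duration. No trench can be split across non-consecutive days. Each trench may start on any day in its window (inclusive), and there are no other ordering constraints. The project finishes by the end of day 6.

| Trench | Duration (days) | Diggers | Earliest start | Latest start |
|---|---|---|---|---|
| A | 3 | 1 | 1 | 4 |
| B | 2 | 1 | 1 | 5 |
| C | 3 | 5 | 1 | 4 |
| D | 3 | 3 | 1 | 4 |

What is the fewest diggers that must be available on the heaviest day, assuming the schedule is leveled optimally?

Early-start (A@1, B@1, C@1, D@1) gives peak 10: d1:10  d2:10  d3:9  d4:0  d5:0  d6:0.
Shift C→4.
Schedule A@1, B@1, C@4, D@1: d1:5  d2:5  d3:4  d4:5  d5:5  d6:5 — peak 5.
Total digger-days = 29 over 6 days ⇒ peak ≥ ⌈29/6⌉ = 5, so 5 is optimal.

5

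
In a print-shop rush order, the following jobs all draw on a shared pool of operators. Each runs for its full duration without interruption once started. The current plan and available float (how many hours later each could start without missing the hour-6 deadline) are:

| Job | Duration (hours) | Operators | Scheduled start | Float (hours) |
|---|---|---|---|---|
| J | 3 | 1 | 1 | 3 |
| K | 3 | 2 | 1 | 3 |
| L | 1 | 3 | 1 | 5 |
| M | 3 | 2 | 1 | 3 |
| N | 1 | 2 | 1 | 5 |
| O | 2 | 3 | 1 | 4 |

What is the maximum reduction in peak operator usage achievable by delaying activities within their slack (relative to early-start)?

8

Early-start peak: h1:13  h2:8  h3:5  h4:0  h5:0  h6:0 ⇒ 13.
Leveled (J@1, K@1, L@4, M@1, N@4, O@5): h1:5  h2:5  h3:5  h4:5  h5:3  h6:3 ⇒ 5.
Reduction 13 − 5 = 8.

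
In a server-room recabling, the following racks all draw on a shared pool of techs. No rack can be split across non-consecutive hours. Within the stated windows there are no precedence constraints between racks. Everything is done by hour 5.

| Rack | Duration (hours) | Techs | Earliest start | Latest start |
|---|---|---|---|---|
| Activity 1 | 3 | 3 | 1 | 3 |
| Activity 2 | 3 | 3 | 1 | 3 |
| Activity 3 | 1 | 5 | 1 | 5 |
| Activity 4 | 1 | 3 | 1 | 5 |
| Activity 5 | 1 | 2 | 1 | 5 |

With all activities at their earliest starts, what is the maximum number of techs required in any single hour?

16

Early-start schedule: Activity 1@1, Activity 2@1, Activity 3@1, Activity 4@1, Activity 5@1.
Load per hour: hour 1: 16, hour 2: 6, hour 3: 6, hour 4: 0, hour 5: 0.
Peak is 16.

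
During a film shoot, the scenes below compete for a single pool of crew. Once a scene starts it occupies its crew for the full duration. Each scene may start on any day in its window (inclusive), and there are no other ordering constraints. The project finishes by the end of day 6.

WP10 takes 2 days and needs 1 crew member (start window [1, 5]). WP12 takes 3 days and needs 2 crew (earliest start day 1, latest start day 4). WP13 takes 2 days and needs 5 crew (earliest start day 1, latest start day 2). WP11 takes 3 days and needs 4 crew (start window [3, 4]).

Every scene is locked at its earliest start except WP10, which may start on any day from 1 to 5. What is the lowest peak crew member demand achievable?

7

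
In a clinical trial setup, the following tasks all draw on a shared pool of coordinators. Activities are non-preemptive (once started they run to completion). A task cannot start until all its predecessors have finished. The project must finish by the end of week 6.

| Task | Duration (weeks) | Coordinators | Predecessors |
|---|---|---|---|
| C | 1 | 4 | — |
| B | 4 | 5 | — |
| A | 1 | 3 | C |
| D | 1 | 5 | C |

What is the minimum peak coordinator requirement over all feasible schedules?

Early-start (C@1, B@1, A@2, D@2) gives peak 13: w1:9  w2:13  w3:5  w4:5  w5:0  w6:0.
Shift B→2, D→6.
Schedule C@1, B@2, A@2, D@6: w1:4  w2:8  w3:5  w4:5  w5:5  w6:5 — peak 8.

8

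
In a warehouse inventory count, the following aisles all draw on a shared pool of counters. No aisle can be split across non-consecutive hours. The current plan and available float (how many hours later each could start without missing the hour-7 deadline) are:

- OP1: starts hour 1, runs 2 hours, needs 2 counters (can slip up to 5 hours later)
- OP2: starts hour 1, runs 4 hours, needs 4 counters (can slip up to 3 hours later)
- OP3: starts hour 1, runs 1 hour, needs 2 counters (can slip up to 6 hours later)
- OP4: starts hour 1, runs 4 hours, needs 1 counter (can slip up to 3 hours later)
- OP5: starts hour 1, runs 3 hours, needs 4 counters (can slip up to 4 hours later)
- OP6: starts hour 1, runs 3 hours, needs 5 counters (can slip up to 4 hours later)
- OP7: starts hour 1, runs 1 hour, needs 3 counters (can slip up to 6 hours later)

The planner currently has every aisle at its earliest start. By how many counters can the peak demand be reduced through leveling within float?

13

Early-start peak: h1:21  h2:16  h3:14  h4:5  h5:0  h6:0  h7:0 ⇒ 21.
Leveled (OP1@1, OP2@4, OP3@3, OP4@1, OP5@5, OP6@1, OP7@4): h1:8  h2:8  h3:8  h4:8  h5:8  h6:8  h7:8 ⇒ 8.
Reduction 21 − 8 = 13.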